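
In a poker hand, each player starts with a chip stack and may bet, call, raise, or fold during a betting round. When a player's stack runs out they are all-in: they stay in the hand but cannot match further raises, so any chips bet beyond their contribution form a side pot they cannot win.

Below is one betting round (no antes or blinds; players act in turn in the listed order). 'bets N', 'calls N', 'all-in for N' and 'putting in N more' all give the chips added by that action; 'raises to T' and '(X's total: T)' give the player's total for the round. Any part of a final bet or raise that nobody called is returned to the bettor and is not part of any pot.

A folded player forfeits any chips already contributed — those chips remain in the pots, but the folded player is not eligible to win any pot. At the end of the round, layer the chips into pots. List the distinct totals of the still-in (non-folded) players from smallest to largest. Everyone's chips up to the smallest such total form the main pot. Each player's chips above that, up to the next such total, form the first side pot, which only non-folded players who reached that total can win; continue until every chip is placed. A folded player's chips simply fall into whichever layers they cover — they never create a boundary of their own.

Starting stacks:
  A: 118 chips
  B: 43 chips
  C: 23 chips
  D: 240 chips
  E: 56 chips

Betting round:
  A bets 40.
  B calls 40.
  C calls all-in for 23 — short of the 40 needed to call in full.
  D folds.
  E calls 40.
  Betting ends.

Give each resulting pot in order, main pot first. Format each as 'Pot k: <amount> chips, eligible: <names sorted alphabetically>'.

Pot 1: 92 chips, eligible: A, B, C, E
Pot 2: 51 chips, eligible: A, B, E

Derivation:
Contributions: A=40, B=40, C=23, E=40
Folded: D
Pot levels (distinct totals of non-folded players): 23, 40
Layer 1-23: 23 each from A, B, C, E = 23*4 = 92 chips; eligible A, B, C, E
Layer 24-40: 17 each from A, B, E = 17*3 = 51 chips; eligible A, B, E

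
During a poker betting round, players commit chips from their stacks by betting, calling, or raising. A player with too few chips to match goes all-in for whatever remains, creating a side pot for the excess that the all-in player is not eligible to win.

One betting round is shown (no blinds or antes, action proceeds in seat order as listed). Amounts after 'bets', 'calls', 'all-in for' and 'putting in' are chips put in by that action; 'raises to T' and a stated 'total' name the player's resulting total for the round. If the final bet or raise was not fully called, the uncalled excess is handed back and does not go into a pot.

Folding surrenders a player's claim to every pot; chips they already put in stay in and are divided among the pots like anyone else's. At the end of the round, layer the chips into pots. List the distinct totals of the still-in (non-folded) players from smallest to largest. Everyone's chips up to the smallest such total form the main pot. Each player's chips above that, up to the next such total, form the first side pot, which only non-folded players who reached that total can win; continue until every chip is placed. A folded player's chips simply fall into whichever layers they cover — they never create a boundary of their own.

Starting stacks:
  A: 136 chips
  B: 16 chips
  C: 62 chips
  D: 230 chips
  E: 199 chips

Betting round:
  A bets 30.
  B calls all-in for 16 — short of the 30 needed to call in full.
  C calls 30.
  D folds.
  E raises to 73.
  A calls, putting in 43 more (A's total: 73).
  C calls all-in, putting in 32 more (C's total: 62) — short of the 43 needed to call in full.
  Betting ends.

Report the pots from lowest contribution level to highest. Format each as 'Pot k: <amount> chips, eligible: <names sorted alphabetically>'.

Pot 1: 64 chips, eligible: A, B, C, E
Pot 2: 138 chips, eligible: A, C, E
Pot 3: 22 chips, eligible: A, E

Derivation:
Contributions: A=73, B=16, C=62, E=73
Folded: D
Pot levels (distinct totals of non-folded players): 16, 62, 73
Layer 1-16: 16 each from A, B, C, E = 16*4 = 64 chips; eligible A, B, C, E
Layer 17-62: 46 each from A, C, E = 46*3 = 138 chips; eligible A, C, E
Layer 63-73: 11 each from A, E = 11*2 = 22 chips; eligible A, E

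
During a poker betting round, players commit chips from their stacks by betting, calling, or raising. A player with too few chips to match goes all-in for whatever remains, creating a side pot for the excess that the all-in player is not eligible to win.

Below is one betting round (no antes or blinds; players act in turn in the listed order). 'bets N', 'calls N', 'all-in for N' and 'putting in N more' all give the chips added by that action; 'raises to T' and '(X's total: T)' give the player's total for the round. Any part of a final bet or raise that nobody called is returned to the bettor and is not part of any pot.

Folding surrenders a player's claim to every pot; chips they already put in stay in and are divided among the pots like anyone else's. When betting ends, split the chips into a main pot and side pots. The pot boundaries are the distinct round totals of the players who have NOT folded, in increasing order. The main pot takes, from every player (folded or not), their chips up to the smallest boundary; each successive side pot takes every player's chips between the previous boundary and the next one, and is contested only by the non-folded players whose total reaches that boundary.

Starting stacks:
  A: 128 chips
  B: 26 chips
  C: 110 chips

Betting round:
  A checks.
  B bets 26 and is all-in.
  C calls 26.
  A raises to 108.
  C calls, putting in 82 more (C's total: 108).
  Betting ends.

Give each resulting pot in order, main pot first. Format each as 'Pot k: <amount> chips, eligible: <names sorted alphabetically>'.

Pot 1: 78 chips, eligible: A, B, C
Pot 2: 164 chips, eligible: A, C

Derivation:
Contributions: A=108, B=26, C=108
Pot levels (distinct totals of non-folded players): 26, 108
Layer 1-26: 26 each from A, B, C = 26*3 = 78 chips; eligible A, B, C
Layer 27-108: 82 each from A, C = 82*2 = 164 chips; eligible A, C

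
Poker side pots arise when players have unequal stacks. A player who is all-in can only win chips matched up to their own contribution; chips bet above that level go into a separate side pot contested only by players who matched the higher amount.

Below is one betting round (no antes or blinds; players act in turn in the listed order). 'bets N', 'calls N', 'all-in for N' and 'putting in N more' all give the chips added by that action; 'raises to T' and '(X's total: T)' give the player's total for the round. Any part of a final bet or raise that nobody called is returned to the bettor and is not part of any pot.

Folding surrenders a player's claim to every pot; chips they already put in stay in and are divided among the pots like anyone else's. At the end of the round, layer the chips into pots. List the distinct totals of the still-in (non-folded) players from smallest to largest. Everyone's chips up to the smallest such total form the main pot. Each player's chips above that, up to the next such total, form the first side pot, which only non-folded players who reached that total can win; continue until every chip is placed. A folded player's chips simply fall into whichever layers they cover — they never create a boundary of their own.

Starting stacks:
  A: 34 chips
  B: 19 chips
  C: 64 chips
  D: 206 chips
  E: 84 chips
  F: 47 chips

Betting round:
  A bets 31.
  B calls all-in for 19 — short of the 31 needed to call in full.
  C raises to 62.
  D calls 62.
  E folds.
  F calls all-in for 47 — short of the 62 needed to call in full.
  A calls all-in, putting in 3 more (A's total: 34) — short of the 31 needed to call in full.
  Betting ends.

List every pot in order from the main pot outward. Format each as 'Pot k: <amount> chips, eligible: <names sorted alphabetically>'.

Pot 1: 95 chips, eligible: A, B, C, D, F
Pot 2: 60 chips, eligible: A, C, D, F
Pot 3: 39 chips, eligible: C, D, F
Pot 4: 30 chips, eligible: C, D

Derivation:
Contributions: A=34, B=19, C=62, D=62, F=47
Folded: E
Pot levels (distinct totals of non-folded players): 19, 34, 47, 62
Layer 1-19: 19 each from A, B, C, D, F = 19*5 = 95 chips; eligible A, B, C, D, F
Layer 20-34: 15 each from A, C, D, F = 15*4 = 60 chips; eligible A, C, D, F
Layer 35-47: 13 each from C, D, F = 13*3 = 39 chips; eligible C, D, F
Layer 48-62: 15 each from C, D = 15*2 = 30 chips; eligible C, D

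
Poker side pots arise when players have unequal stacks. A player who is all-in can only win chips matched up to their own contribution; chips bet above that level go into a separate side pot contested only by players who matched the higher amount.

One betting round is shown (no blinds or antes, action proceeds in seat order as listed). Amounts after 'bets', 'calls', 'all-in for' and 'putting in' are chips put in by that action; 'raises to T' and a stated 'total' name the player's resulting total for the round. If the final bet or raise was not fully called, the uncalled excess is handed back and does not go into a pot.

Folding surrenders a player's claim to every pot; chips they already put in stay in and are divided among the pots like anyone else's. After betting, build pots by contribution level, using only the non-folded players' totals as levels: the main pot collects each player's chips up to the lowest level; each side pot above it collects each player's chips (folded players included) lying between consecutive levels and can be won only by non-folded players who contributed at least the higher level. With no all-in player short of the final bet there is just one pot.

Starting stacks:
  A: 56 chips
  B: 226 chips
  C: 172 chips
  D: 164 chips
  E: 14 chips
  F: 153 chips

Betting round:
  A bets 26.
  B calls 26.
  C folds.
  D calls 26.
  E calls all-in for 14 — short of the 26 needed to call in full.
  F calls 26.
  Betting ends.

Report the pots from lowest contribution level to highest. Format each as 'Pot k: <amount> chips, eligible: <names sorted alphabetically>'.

Contributions: A=26, B=26, D=26, E=14, F=26
Folded: C
Pot levels (distinct totals of non-folded players): 14, 26
Layer 1-14: 14 each from A, B, D, E, F = 14*5 = 70 chips; eligible A, B, D, E, F
Layer 15-26: 12 each from A, B, D, F = 12*4 = 48 chips; eligible A, B, D, F

Pot 1: 70 chips, eligible: A, B, D, E, F
Pot 2: 48 chips, eligible: A, B, D, F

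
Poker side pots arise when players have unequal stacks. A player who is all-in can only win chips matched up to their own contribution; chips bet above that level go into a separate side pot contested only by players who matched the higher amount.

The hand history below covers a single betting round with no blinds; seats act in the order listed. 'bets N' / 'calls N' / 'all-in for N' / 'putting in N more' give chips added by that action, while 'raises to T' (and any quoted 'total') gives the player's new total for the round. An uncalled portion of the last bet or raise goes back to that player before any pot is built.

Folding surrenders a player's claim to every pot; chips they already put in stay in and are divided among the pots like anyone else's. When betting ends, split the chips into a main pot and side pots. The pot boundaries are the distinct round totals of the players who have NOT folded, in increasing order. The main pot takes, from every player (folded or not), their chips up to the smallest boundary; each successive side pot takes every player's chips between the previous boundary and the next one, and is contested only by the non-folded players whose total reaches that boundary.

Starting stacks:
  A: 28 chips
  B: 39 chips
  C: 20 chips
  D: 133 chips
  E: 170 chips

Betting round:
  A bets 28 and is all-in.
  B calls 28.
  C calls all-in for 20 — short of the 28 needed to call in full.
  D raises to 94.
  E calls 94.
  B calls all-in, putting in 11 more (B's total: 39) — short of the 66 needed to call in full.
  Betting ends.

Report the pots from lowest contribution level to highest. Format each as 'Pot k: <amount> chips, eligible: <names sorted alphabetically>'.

Pot 1: 100 chips, eligible: A, B, C, D, E
Pot 2: 32 chips, eligible: A, B, D, E
Pot 3: 33 chips, eligible: B, D, E
Pot 4: 110 chips, eligible: D, E

Derivation:
Contributions: A=28, B=39, C=20, D=94, E=94
Pot levels (distinct totals of non-folded players): 20, 28, 39, 94
Layer 1-20: 20 each from A, B, C, D, E = 20*5 = 100 chips; eligible A, B, C, D, E
Layer 21-28: 8 each from A, B, D, E = 8*4 = 32 chips; eligible A, B, D, E
Layer 29-39: 11 each from B, D, E = 11*3 = 33 chips; eligible B, D, E
Layer 40-94: 55 each from D, E = 55*2 = 110 chips; eligible D, E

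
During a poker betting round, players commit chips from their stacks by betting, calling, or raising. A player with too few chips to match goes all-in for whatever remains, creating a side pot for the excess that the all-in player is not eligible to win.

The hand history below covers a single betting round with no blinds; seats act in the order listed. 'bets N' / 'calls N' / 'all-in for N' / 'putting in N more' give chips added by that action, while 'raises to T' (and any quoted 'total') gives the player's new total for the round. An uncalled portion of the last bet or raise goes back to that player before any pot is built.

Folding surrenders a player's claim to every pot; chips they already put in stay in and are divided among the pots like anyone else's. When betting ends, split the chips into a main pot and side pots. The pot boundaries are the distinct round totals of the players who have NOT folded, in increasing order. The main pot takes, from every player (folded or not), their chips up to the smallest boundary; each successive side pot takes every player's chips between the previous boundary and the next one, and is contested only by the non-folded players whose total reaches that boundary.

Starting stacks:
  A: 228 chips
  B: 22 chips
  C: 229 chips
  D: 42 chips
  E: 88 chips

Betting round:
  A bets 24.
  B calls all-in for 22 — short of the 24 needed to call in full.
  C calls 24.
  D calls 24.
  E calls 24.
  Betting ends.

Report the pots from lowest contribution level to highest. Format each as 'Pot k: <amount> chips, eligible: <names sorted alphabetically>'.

Pot 1: 110 chips, eligible: A, B, C, D, E
Pot 2: 8 chips, eligible: A, C, D, E

Derivation:
Contributions: A=24, B=22, C=24, D=24, E=24
Pot levels (distinct totals of non-folded players): 22, 24
Layer 1-22: 22 each from A, B, C, D, E = 22*5 = 110 chips; eligible A, B, C, D, E
Layer 23-24: 2 each from A, C, D, E = 2*4 = 8 chips; eligible A, C, D, E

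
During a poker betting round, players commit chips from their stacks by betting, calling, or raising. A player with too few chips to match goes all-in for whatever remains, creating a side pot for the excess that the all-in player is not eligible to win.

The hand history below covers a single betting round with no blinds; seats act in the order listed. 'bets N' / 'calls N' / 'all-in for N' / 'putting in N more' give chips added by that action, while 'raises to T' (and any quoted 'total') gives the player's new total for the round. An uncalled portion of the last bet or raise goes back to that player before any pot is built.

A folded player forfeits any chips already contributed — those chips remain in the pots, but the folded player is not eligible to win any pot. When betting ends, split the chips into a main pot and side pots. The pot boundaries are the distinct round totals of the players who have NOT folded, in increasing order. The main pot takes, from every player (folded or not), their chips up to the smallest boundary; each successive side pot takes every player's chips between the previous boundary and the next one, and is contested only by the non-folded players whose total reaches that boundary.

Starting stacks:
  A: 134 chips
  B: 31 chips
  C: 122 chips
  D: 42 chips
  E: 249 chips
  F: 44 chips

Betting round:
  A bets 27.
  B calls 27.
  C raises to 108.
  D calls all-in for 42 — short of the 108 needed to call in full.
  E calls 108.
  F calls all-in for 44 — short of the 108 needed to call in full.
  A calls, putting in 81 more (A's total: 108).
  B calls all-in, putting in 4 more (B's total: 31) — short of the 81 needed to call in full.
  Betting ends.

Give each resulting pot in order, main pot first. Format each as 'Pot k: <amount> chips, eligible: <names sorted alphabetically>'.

Contributions: A=108, B=31, C=108, D=42, E=108, F=44
Pot levels (distinct totals of non-folded players): 31, 42, 44, 108
Layer 1-31: 31 each from A, B, C, D, E, F = 31*6 = 186 chips; eligible A, B, C, D, E, F
Layer 32-42: 11 each from A, C, D, E, F = 11*5 = 55 chips; eligible A, C, D, E, F
Layer 43-44: 2 each from A, C, E, F = 2*4 = 8 chips; eligible A, C, E, F
Layer 45-108: 64 each from A, C, E = 64*3 = 192 chips; eligible A, C, E

Pot 1: 186 chips, eligible: A, B, C, D, E, F
Pot 2: 55 chips, eligible: A, C, D, E, F
Pot 3: 8 chips, eligible: A, C, E, F
Pot 4: 192 chips, eligible: A, C, E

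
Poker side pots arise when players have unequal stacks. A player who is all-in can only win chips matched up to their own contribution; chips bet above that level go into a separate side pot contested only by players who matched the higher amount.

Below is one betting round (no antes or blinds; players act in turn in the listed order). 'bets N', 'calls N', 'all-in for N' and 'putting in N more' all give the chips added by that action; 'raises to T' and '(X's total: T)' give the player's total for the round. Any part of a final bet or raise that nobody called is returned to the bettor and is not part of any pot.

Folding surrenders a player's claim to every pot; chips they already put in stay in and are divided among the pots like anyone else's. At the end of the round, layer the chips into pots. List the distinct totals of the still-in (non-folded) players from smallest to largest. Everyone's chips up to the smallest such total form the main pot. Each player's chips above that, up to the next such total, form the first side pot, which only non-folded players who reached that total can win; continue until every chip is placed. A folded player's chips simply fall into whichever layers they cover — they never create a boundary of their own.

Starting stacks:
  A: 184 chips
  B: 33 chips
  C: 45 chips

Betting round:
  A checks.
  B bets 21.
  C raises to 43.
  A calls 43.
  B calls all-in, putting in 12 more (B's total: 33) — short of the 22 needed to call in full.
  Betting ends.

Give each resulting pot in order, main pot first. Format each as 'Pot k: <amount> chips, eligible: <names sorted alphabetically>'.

Pot 1: 99 chips, eligible: A, B, C
Pot 2: 20 chips, eligible: A, C

Derivation:
Contributions: A=43, B=33, C=43
Pot levels (distinct totals of non-folded players): 33, 43
Layer 1-33: 33 each from A, B, C = 33*3 = 99 chips; eligible A, B, C
Layer 34-43: 10 each from A, C = 10*2 = 20 chips; eligible A, C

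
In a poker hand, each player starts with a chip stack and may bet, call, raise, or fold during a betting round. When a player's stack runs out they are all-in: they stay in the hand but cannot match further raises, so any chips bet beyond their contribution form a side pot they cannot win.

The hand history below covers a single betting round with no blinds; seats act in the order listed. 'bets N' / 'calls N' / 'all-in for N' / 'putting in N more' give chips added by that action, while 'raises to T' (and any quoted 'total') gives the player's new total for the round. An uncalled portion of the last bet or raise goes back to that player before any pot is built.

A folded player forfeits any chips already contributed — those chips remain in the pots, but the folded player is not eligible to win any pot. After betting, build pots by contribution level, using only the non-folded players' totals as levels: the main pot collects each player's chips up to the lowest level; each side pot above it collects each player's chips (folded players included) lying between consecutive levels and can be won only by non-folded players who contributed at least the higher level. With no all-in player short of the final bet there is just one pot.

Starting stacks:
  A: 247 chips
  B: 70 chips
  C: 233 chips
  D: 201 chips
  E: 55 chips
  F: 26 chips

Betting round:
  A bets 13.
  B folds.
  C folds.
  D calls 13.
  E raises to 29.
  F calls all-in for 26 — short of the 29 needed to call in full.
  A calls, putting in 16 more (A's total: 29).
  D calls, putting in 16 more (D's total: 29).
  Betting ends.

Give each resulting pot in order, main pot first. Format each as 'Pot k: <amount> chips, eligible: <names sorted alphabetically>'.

Contributions: A=29, D=29, E=29, F=26
Folded: B, C
Pot levels (distinct totals of non-folded players): 26, 29
Layer 1-26: 26 each from A, D, E, F = 26*4 = 104 chips; eligible A, D, E, F
Layer 27-29: 3 each from A, D, E = 3*3 = 9 chips; eligible A, D, E

Pot 1: 104 chips, eligible: A, D, E, F
Pot 2: 9 chips, eligible: A, D, E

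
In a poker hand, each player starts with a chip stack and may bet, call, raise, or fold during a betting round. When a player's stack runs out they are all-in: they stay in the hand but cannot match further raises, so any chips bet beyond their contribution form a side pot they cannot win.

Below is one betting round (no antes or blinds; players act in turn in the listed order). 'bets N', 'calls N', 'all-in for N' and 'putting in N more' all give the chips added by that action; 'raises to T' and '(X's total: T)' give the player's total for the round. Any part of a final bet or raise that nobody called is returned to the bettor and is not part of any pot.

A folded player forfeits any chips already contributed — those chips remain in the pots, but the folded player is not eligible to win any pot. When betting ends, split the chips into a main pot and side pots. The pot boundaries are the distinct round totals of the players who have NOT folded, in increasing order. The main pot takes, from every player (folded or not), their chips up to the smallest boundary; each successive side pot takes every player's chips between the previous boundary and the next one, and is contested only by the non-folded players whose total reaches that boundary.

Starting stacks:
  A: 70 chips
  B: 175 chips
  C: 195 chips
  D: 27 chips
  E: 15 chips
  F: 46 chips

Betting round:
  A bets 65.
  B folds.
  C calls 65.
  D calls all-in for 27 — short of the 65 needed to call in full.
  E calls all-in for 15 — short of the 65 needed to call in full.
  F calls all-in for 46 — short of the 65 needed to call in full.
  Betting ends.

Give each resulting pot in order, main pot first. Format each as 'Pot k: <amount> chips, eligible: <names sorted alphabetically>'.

Contributions: A=65, C=65, D=27, E=15, F=46
Folded: B
Pot levels (distinct totals of non-folded players): 15, 27, 46, 65
Layer 1-15: 15 each from A, C, D, E, F = 15*5 = 75 chips; eligible A, C, D, E, F
Layer 16-27: 12 each from A, C, D, F = 12*4 = 48 chips; eligible A, C, D, F
Layer 28-46: 19 each from A, C, F = 19*3 = 57 chips; eligible A, C, F
Layer 47-65: 19 each from A, C = 19*2 = 38 chips; eligible A, C

Pot 1: 75 chips, eligible: A, C, D, E, F
Pot 2: 48 chips, eligible: A, C, D, F
Pot 3: 57 chips, eligible: A, C, F
Pot 4: 38 chips, eligible: A, C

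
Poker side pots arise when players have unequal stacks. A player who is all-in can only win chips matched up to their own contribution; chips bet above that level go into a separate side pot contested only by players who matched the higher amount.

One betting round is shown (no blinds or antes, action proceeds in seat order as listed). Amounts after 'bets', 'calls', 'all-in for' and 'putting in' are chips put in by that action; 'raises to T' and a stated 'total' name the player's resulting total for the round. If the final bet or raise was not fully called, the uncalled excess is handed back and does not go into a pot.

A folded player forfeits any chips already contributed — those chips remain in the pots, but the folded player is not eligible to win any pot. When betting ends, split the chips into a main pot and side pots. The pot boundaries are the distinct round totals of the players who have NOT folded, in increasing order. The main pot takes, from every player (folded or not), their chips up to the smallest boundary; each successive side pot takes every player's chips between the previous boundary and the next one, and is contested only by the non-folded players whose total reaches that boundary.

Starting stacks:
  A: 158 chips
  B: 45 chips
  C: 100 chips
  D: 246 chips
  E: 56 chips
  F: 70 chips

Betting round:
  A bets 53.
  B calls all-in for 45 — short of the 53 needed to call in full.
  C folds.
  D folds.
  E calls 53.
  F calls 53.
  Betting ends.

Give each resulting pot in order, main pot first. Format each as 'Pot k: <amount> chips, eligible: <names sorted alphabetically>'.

Contributions: A=53, B=45, E=53, F=53
Folded: C, D
Pot levels (distinct totals of non-folded players): 45, 53
Layer 1-45: 45 each from A, B, E, F = 45*4 = 180 chips; eligible A, B, E, F
Layer 46-53: 8 each from A, E, F = 8*3 = 24 chips; eligible A, E, F

Pot 1: 180 chips, eligible: A, B, E, F
Pot 2: 24 chips, eligible: A, E, F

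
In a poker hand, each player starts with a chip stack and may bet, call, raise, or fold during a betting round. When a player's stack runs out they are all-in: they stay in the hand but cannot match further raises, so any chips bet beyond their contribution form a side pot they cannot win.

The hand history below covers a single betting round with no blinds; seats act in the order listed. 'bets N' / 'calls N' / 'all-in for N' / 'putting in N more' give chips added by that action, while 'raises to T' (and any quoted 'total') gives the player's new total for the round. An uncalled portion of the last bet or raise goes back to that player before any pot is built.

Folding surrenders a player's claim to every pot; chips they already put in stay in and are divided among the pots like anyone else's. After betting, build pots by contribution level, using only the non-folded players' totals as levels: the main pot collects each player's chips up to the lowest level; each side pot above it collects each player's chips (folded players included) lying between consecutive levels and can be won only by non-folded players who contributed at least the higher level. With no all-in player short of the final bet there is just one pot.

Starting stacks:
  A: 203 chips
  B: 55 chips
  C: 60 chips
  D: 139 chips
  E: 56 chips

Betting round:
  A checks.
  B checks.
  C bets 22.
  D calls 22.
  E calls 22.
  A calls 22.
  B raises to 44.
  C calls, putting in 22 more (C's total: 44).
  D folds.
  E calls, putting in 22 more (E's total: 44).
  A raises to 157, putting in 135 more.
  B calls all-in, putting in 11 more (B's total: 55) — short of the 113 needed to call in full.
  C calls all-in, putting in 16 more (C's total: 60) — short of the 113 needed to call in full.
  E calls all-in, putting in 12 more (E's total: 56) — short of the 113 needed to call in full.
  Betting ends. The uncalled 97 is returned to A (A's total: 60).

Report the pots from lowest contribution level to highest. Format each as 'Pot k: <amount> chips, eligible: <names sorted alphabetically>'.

Pot 1: 242 chips, eligible: A, B, C, E
Pot 2: 3 chips, eligible: A, C, E
Pot 3: 8 chips, eligible: A, C

Derivation:
Contributions (after 97 returned to A): A=60, B=55, C=60, D=22, E=56
Folded: D
Pot levels (distinct totals of non-folded players): 55, 56, 60
Layer 1-55: A 55 + B 55 + C 55 + D 22 + E 55 = 242 chips; eligible A, B, C, E
Layer 56-56: 1 each from A, C, E = 1*3 = 3 chips; eligible A, C, E
Layer 57-60: 4 each from A, C = 4*2 = 8 chips; eligible A, C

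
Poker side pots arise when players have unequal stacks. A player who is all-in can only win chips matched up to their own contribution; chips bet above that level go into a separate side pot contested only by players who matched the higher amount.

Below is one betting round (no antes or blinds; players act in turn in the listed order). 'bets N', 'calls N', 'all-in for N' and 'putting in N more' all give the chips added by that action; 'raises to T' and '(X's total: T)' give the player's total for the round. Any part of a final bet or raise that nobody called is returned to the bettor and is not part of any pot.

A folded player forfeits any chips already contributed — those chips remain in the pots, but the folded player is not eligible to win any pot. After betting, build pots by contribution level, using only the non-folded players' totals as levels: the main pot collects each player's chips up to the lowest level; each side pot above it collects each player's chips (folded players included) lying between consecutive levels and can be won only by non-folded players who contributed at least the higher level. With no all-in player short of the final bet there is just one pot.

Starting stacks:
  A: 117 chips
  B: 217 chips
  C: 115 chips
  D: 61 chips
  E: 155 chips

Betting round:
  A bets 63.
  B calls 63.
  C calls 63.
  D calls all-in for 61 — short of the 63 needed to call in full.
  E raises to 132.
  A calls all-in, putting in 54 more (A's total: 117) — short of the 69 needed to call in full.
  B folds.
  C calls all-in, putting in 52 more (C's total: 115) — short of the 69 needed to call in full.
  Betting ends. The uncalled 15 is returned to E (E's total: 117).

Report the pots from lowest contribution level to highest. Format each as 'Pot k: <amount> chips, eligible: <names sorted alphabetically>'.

Pot 1: 305 chips, eligible: A, C, D, E
Pot 2: 164 chips, eligible: A, C, E
Pot 3: 4 chips, eligible: A, E

Derivation:
Contributions (after 15 returned to E): A=117, B=63, C=115, D=61, E=117
Folded: B
Pot levels (distinct totals of non-folded players): 61, 115, 117
Layer 1-61: 61 each from A, B, C, D, E = 61*5 = 305 chips; eligible A, C, D, E
Layer 62-115: A 54 + B 2 + C 54 + E 54 = 164 chips; eligible A, C, E
Layer 116-117: 2 each from A, E = 2*2 = 4 chips; eligible A, E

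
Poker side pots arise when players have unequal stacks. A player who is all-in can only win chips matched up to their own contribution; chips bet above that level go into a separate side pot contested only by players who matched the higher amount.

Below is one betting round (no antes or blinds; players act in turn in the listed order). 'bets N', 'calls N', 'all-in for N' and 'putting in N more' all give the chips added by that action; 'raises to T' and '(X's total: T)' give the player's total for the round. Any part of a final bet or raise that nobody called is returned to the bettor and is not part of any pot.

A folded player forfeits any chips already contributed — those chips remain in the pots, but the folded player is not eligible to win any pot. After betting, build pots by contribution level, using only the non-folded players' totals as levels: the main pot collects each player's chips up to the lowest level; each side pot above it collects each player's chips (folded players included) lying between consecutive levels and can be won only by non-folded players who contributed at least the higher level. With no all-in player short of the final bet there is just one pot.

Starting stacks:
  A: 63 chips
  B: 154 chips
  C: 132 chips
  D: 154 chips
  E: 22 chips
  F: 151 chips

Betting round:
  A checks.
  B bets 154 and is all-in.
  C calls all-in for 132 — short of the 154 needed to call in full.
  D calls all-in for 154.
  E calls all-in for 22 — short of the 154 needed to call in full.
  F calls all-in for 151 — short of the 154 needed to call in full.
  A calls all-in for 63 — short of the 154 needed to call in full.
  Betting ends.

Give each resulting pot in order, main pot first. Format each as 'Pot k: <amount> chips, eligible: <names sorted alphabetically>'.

Pot 1: 132 chips, eligible: A, B, C, D, E, F
Pot 2: 205 chips, eligible: A, B, C, D, F
Pot 3: 276 chips, eligible: B, C, D, F
Pot 4: 57 chips, eligible: B, D, F
Pot 5: 6 chips, eligible: B, D

Derivation:
Contributions: A=63, B=154, C=132, D=154, E=22, F=151
Pot levels (distinct totals of non-folded players): 22, 63, 132, 151, 154
Layer 1-22: 22 each from A, B, C, D, E, F = 22*6 = 132 chips; eligible A, B, C, D, E, F
Layer 23-63: 41 each from A, B, C, D, F = 41*5 = 205 chips; eligible A, B, C, D, F
Layer 64-132: 69 each from B, C, D, F = 69*4 = 276 chips; eligible B, C, D, F
Layer 133-151: 19 each from B, D, F = 19*3 = 57 chips; eligible B, D, F
Layer 152-154: 3 each from B, D = 3*2 = 6 chips; eligible B, D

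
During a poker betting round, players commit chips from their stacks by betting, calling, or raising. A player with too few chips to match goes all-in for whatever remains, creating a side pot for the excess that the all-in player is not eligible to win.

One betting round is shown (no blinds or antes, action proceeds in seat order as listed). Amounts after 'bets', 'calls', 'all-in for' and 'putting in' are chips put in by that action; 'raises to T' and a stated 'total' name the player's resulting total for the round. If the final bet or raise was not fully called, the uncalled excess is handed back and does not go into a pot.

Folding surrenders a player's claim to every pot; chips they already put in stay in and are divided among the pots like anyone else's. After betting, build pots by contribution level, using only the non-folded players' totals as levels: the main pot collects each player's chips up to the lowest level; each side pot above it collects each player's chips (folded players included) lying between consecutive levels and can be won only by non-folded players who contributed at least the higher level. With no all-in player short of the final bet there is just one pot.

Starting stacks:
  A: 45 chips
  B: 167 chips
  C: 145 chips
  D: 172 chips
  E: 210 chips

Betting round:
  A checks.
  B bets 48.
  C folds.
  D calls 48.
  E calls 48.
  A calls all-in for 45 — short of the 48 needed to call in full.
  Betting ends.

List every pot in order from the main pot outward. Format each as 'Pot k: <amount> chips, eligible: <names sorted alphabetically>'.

Pot 1: 180 chips, eligible: A, B, D, E
Pot 2: 9 chips, eligible: B, D, E

Derivation:
Contributions: A=45, B=48, D=48, E=48
Folded: C
Pot levels (distinct totals of non-folded players): 45, 48
Layer 1-45: 45 each from A, B, D, E = 45*4 = 180 chips; eligible A, B, D, E
Layer 46-48: 3 each from B, D, E = 3*3 = 9 chips; eligible B, D, E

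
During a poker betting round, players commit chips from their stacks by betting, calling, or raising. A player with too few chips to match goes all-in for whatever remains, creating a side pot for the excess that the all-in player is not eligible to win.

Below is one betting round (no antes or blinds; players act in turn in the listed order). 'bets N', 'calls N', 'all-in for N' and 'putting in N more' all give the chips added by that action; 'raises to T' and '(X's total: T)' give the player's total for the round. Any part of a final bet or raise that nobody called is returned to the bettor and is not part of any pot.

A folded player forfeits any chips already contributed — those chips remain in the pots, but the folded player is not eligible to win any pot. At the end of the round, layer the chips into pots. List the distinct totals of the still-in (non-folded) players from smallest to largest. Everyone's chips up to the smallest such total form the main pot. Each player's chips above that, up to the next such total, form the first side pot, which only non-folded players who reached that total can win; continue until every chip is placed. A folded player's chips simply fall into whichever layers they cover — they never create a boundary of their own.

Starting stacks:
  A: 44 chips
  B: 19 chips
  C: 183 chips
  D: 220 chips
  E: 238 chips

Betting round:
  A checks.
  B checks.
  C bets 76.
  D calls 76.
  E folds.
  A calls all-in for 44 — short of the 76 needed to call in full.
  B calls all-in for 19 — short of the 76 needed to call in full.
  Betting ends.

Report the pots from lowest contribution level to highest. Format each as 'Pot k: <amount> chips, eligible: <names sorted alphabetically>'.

Pot 1: 76 chips, eligible: A, B, C, D
Pot 2: 75 chips, eligible: A, C, D
Pot 3: 64 chips, eligible: C, D

Derivation:
Contributions: A=44, B=19, C=76, D=76
Folded: E
Pot levels (distinct totals of non-folded players): 19, 44, 76
Layer 1-19: 19 each from A, B, C, D = 19*4 = 76 chips; eligible A, B, C, D
Layer 20-44: 25 each from A, C, D = 25*3 = 75 chips; eligible A, C, D
Layer 45-76: 32 each from C, D = 32*2 = 64 chips; eligible C, D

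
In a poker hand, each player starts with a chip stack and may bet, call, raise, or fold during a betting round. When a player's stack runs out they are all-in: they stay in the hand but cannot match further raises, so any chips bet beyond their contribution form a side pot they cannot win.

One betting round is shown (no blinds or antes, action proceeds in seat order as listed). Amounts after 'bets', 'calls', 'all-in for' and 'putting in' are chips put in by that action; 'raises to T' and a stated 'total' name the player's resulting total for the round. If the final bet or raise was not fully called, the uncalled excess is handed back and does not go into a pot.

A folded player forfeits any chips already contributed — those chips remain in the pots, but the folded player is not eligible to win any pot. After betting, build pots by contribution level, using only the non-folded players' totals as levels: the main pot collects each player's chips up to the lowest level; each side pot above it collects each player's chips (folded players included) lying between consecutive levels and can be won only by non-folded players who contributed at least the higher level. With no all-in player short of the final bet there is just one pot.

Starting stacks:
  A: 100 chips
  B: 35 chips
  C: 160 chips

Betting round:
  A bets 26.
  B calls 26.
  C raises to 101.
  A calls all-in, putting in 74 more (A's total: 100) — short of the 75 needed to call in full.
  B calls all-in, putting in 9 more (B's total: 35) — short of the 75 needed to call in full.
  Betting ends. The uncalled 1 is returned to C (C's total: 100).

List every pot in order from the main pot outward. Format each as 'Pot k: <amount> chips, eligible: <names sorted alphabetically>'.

Contributions (after 1 returned to C): A=100, B=35, C=100
Pot levels (distinct totals of non-folded players): 35, 100
Layer 1-35: 35 each from A, B, C = 35*3 = 105 chips; eligible A, B, C
Layer 36-100: 65 each from A, C = 65*2 = 130 chips; eligible A, C

Pot 1: 105 chips, eligible: A, B, C
Pot 2: 130 chips, eligible: A, C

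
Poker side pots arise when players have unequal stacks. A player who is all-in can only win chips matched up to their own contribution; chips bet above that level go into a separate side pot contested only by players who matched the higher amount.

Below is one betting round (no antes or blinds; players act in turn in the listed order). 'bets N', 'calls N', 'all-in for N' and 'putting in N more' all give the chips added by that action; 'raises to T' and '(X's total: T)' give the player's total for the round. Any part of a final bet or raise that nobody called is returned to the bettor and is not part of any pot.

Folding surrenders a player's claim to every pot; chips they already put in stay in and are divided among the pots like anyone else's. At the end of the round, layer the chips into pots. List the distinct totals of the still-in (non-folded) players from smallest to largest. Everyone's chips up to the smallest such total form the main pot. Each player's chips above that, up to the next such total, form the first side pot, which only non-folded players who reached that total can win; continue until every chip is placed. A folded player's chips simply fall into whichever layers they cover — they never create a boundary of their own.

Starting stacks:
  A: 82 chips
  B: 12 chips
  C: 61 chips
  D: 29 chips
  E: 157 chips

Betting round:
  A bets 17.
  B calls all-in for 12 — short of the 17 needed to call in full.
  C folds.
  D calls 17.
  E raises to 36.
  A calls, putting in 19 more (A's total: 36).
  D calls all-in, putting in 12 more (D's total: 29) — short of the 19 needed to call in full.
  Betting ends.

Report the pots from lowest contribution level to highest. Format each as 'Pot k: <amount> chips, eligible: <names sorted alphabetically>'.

Contributions: A=36, B=12, D=29, E=36
Folded: C
Pot levels (distinct totals of non-folded players): 12, 29, 36
Layer 1-12: 12 each from A, B, D, E = 12*4 = 48 chips; eligible A, B, D, E
Layer 13-29: 17 each from A, D, E = 17*3 = 51 chips; eligible A, D, E
Layer 30-36: 7 each from A, E = 7*2 = 14 chips; eligible A, E

Pot 1: 48 chips, eligible: A, B, D, E
Pot 2: 51 chips, eligible: A, D, E
Pot 3: 14 chips, eligible: A, E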